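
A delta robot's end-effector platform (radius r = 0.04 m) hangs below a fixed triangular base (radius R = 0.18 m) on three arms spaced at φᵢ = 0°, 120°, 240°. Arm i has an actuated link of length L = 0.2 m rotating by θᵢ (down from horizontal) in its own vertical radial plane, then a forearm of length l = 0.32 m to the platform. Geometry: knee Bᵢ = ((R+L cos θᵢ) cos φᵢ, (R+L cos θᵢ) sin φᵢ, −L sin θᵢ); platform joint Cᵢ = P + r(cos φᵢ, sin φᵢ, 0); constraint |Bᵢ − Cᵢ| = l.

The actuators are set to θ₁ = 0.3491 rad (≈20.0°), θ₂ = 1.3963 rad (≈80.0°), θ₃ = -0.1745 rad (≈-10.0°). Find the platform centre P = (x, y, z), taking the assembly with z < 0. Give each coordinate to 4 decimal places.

φ1=0.0°: virtual centre (0.3279, 0.0000, -0.0684), radius l
φ2=120.0°: virtual centre (-0.0874, 0.1513, -0.1970), radius l
φ3=240.0°: virtual centre (-0.1685, -0.2918, 0.0347), radius l
eliminate P² terms by subtracting sphere 1 from 2 and 3
[-0.8306 0.3026 -0.2571]·P = -0.0429;  [-0.9928 -0.5836 0.2063]·P = 0.0025
Cramer: x(z) = 0.0309-0.1116z;  y(z) = -0.0569+0.5433z
sphere 1 gives Az²+Bz+C=0 with A=1.3076, B=0.1413, C=-0.0063;  B²−4AC=0.0527;  roots -0.1418, 0.0337;  negative root z = -0.1418
x = 0.0467, y = -0.1339

(0.0467, -0.1339, -0.1418)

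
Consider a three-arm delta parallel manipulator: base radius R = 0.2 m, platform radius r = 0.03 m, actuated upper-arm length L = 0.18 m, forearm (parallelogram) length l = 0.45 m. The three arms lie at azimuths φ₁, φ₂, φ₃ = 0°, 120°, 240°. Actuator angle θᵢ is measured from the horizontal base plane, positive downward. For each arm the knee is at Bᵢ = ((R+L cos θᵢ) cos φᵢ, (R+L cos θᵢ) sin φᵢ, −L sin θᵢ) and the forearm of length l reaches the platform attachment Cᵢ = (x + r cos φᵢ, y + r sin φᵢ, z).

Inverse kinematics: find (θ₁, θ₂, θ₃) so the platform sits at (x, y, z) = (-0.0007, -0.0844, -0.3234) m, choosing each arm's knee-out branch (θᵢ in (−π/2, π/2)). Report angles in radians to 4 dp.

arm 1 (φ=0.0°): x'=-0.0007, y'=-0.0844
  e−x'=0.1707;  (l²−L²−(e−x')²−y'²−z²)/2L = 0.0813
  γ=atan2(-0.3234,0.1707)=-1.0851;  ψ=arccos(0.2222)=1.3467;  θ1=γ+ψ≈0.2616
φ2=120.0° → target in arm frame (-0.0727, 0.0428)
  e−x'=0.2427;  (l²−L²−(e−x')²−y'²−z²)/2L = 0.0132
  θ2 = atan2(B,A) + arccos(C/0.4044) = 0.6112
arm 3 (φ=240.0°): x'=0.0734, y'=0.0416
  A=0.0966, B=-0.3234, C=(l²−L²−A²−y'²−z²)/(2L)=0.1513
  θ3 = atan2(B,A) + arccos(C/0.3375) = -0.1746

θ₁ = 0.2616, θ₂ = 0.6112, θ₃ = -0.1746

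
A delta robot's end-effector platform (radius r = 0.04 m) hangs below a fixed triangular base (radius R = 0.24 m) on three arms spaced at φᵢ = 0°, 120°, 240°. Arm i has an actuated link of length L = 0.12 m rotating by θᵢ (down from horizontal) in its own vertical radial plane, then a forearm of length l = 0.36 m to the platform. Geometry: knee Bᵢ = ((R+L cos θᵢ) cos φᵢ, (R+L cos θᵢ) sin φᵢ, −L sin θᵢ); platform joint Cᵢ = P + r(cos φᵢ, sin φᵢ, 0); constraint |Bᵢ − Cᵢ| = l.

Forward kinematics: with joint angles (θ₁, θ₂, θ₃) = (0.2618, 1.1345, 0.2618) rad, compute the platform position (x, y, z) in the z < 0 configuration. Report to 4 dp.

(0.0399, -0.0691, -0.2516)

arm 1 at φ=0.0°: ρ1 = 0.3159;  centre 1 = (0.3159, 0.0000, -0.0311)
φ2=120.0°: virtual centre (-0.1254, 0.2171, -0.1088), radius l
centre 3 = (0.3159·cos240.0°, 0.3159·sin240.0°, -0.0311) = (-0.1580, -0.2736, -0.0311)
eliminate P² terms by subtracting sphere 1 from 2 and 3
[-0.8825 0.4342 -0.1554]·P = -0.0261;  [-0.9477 -0.5472 0.0000]·P = 0.0000
Cramer: x(z) = 0.0160-0.0951z;  y(z) = -0.0276+0.1647z
sphere 1 gives Az²+Bz+C=0 with A=1.0362, B=0.1100, C=-0.0379;  B²−4AC=0.1692;  roots -0.2516, 0.1454;  negative root z = -0.2516
x = 0.0399, y = -0.0691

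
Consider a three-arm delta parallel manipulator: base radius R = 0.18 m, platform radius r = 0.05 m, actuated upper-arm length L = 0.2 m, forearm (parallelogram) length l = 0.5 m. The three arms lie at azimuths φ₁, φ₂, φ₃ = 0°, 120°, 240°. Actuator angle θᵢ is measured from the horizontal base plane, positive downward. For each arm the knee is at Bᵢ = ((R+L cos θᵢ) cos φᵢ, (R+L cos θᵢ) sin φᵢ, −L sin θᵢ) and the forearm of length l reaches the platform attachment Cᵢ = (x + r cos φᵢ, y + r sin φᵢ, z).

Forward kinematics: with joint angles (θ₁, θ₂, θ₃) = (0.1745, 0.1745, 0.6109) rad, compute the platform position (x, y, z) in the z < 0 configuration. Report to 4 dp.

arm 1 at φ=0.0°: e+L cos θ1 = 0.3270;  O1 = (0.3270, 0.0000, -0.0347)
φ2=120.0°: virtual centre (-0.1635, 0.2832, -0.0347), radius l
O3 = (0.2938·cos240.0°, 0.2938·sin240.0°, -0.1147) = (-0.1469, -0.2545, -0.1147)
eliminate P² terms by subtracting sphere 1 from 2 and 3
plane₁₂: -0.9809x+0.5663y+0.0000z = 0.0000
Cramer: x(z) = 0.0047-0.0875z;  y(z) = 0.0082-0.1515z
sphere 1 gives Az²+Bz+C=0 with A=1.0306, B=0.1233, C=-0.1449;  B²−4AC=0.6125;  roots -0.4395, 0.3198;  negative root z = -0.4395
x = 0.0432, y = 0.0747

(0.0432, 0.0747, -0.4395)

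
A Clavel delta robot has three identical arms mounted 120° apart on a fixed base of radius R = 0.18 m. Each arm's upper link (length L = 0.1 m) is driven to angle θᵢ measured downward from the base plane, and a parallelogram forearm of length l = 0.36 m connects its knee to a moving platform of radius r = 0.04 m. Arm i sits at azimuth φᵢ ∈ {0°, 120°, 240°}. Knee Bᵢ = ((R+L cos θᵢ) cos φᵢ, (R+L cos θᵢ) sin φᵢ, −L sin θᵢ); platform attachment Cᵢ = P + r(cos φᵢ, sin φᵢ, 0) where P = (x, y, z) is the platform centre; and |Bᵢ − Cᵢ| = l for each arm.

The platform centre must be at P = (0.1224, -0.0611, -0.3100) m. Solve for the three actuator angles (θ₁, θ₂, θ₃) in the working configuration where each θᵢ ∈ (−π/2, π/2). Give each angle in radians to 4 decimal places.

θ₁ = -0.2620, θ₂ = 1.3095, θ₃ = 0.6981

φ1=0.0° → target in arm frame (0.1224, -0.0611)
  A cos θ + B sin θ = C:  0.0176·cos θ + -0.3100·sin θ = 0.0973
  γ=atan2(-0.3100,0.0176)=-1.5141;  ψ=arccos(0.3133)=1.2521;  θ1=γ+ψ≈-0.2620
rotate P by −φ2: (-0.1141, -0.0755, -0.3100)
  e−x'=0.2541;  (l²−L²−(e−x')²−y'²−z²)/2L = -0.2338
  √(A²+B²)=0.4008;  θ2 = -0.8841+2.1937 ≈ 1.3095
φ3=240.0° → target in arm frame (-0.0083, 0.1366)
  A=0.1483, B=-0.3100, C=(l²−L²−A²−y'²−z²)/(2L)=-0.0857
  √(A²+B²)=0.3436;  θ3 = -1.1246+1.8228 ≈ 0.6981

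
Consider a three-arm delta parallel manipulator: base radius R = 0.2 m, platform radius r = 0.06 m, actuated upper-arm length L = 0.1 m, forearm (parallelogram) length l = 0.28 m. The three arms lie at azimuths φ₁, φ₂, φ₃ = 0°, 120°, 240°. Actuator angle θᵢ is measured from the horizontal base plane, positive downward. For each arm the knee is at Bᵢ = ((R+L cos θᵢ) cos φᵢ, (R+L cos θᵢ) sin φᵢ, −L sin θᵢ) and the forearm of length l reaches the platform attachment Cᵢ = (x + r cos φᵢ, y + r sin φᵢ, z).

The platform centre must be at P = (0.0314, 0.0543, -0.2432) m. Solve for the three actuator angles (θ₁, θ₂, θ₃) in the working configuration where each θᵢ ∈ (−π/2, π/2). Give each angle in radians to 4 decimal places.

θ₁ = 0.5232, θ₂ = 0.5238, θ₃ = 1.2218

arm 1 (φ=0.0°): x'=0.0314, y'=0.0543
  A cos θ + B sin θ = C:  0.1086·cos θ + -0.2432·sin θ = -0.0274
  θ1 = atan2(B,A) + arccos(C/0.2663) = 0.5232
arm 2 (φ=120.0°): x'=0.0313, y'=-0.0543
  A cos θ + B sin θ = C:  0.1087·cos θ + -0.2432·sin θ = -0.0275
  γ=atan2(-0.2432,0.1087)=-1.1506;  ψ=arccos(-0.1034)=1.6744;  θ2=γ+ψ≈0.5238
φ3=240.0° → target in arm frame (-0.0627, 0.0000)
  A cos θ + B sin θ = C:  0.2027·cos θ + -0.2432·sin θ = -0.1592
  θ3 = atan2(B,A) + arccos(C/0.3166) = 1.2218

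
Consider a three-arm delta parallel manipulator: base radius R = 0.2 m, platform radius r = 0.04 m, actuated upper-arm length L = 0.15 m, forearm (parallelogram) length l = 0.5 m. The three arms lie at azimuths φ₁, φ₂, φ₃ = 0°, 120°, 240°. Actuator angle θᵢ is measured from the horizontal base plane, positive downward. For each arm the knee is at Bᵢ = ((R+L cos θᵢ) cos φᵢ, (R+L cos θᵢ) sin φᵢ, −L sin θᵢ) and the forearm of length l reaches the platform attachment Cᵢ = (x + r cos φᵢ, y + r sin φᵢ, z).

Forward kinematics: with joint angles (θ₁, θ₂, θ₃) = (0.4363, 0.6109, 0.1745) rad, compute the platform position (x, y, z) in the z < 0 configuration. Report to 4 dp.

arm 1 at φ=0.0°: ρ1 = 0.2959;  centre 1 = (0.2959, 0.0000, -0.0634)
centre 2 = (0.2829·cos120.0°, 0.2829·sin120.0°, -0.0860) = (-0.1414, 0.2450, -0.0860)
φ3=240.0°: virtual centre (-0.1539, -0.2665, -0.0260), radius l
subtract pairs → two planes through P
[-0.8748 0.4899 -0.0453]·P = -0.0042;  [-0.8996 -0.5330 0.0747]·P = 0.0038
det = 0.9070;  x = 0.0004+0.0137z,  y = -0.0078+0.1170z
into |P−centre ₁|² = l²: 1.0139z² + 0.1168z + -0.1586 = 0;  Δ = 0.6568;  z = -0.4573 or 0.3420 → z<0 root = -0.4573
x = -0.0059, y = -0.0613

(-0.0059, -0.0613, -0.4573)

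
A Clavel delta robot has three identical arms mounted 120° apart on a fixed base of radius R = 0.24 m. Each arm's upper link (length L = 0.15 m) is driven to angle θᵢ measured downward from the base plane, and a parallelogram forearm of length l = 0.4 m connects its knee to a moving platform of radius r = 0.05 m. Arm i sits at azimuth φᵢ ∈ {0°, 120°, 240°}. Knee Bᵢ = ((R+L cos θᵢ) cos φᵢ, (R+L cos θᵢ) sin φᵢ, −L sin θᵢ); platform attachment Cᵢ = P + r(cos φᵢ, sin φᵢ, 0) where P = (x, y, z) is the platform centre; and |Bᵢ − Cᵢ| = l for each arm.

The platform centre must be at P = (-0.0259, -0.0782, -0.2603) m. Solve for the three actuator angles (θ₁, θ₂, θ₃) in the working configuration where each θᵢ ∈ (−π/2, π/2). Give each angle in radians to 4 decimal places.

θ₁ = 0.5239, θ₂ = 0.6983, θ₃ = -0.3488

φ1=0.0° → target in arm frame (-0.0259, -0.0782)
  e−x'=0.2159;  (l²−L²−(e−x')²−y'²−z²)/2L = 0.0567
  γ=atan2(-0.2603,0.2159)=-0.8784;  ψ=arccos(0.1677)=1.4023;  θ1=γ+ψ≈0.5239
arm 2 (φ=120.0°): x'=-0.0548, y'=0.0615
  A cos θ + B sin θ = C:  0.2448·cos θ + -0.2603·sin θ = 0.0201
  γ=atan2(-0.2603,0.2448)=-0.8161;  ψ=arccos(0.0564)=1.5144;  θ2=γ+ψ≈0.6983
arm 3 (φ=240.0°): x'=0.0807, y'=0.0167
  A=0.1093, B=-0.2603, C=(l²−L²−A²−y'²−z²)/(2L)=0.1917
  √(A²+B²)=0.2823;  θ3 = -1.1732+0.8243 ≈ -0.3488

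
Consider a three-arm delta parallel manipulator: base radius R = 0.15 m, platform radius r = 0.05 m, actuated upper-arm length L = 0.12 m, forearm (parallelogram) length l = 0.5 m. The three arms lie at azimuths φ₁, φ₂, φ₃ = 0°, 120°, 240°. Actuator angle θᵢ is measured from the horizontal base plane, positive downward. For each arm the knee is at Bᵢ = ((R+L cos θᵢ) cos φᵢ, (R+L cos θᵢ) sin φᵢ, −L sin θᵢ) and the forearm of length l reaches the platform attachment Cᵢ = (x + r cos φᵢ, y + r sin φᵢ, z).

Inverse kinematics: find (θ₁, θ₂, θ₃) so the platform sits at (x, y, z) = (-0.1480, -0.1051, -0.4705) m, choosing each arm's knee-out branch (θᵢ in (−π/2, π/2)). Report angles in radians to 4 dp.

θ₁ = 0.9596, θ₂ = 0.5235, θ₃ = -0.1749

rotate P by −φ1: (-0.1480, -0.1051, -0.4705)
  A cos θ + B sin θ = C:  0.2480·cos θ + -0.4705·sin θ = -0.2430
  γ=atan2(-0.4705,0.2480)=-1.0857;  ψ=arccos(-0.4569)=2.0453;  θ1=γ+ψ≈0.9596
φ2=120.0° → target in arm frame (-0.0170, 0.1807)
  A cos θ + B sin θ = C:  0.1170·cos θ + -0.4705·sin θ = -0.1339
  θ2 = atan2(B,A) + arccos(C/0.4848) = 0.5235
φ3=240.0° → target in arm frame (0.1650, -0.0756)
  A=-0.0650, B=-0.4705, C=(l²−L²−A²−y'²−z²)/(2L)=0.0178
  γ=atan2(-0.4705,-0.0650)=-1.7081;  ψ=arccos(0.0376)=1.5332;  θ3=γ+ψ≈-0.1749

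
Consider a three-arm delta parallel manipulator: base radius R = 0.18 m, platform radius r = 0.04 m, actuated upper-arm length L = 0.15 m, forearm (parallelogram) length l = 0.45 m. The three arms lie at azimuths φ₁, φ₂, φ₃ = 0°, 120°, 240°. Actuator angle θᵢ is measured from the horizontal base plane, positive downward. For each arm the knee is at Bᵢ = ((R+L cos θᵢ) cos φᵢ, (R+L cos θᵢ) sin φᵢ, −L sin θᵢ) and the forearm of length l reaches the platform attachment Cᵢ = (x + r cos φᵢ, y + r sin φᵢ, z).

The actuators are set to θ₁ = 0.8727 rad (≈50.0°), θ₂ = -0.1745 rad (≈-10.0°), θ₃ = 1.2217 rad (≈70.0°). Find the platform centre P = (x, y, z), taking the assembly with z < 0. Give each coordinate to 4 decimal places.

(-0.0447, 0.1920, -0.4092)

arm 1 at φ=0.0°: (R−r)+L cos θ1 = 0.2364;  centre 1 = (0.2364, 0.0000, -0.1149)
φ2=120.0°: virtual centre (-0.1439, 0.2492, 0.0260), radius l
φ3=240.0°: virtual centre (-0.0957, -0.1657, -0.1410), radius l
eliminate P² terms by subtracting sphere 1 from 2 and 3
linear system: -0.7606x+0.4983y = 0.0144−0.2819z; -0.6641x+-0.3314y = -0.0126−-0.0521z
det = 0.5830;  x = 0.0026+0.1157z,  y = 0.0328+-0.3891z
sphere 1 gives Az²+Bz+C=0 with A=1.1648, B=0.1502, C=-0.1336;  B²−4AC=0.6448;  roots -0.4092, 0.2802;  negative root z = -0.4092
x = -0.0447, y = 0.1920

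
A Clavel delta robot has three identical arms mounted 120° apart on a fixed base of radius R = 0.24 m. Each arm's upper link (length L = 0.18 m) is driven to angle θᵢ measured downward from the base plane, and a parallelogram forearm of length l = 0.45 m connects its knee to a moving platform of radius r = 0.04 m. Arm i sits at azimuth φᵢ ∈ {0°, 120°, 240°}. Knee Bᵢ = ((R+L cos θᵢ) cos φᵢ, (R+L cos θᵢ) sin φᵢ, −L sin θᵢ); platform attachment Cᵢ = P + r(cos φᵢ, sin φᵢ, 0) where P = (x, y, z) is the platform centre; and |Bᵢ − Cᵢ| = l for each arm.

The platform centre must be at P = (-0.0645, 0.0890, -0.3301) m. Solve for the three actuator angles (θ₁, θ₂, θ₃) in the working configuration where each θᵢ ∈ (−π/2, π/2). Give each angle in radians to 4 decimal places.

arm 1 (φ=0.0°): x'=-0.0645, y'=0.0890
  e−x'=0.2645;  (l²−L²−(e−x')²−y'²−z²)/2L = -0.0465
  θ1 = atan2(B,A) + arccos(C/0.4230) = 0.7857
φ2=120.0° → target in arm frame (0.1093, 0.0114)
  A=0.0907, B=-0.3301, C=(l²−L²−A²−y'²−z²)/(2L)=0.1466
  θ2 = atan2(B,A) + arccos(C/0.3423) = -0.1745
φ3=240.0° → target in arm frame (-0.0448, -0.1004)
  A cos θ + B sin θ = C:  0.2448·cos θ + -0.3301·sin θ = -0.0247
  θ3 = atan2(B,A) + arccos(C/0.4110) = 0.6982

θ₁ = 0.7857, θ₂ = -0.1745, θ₃ = 0.6982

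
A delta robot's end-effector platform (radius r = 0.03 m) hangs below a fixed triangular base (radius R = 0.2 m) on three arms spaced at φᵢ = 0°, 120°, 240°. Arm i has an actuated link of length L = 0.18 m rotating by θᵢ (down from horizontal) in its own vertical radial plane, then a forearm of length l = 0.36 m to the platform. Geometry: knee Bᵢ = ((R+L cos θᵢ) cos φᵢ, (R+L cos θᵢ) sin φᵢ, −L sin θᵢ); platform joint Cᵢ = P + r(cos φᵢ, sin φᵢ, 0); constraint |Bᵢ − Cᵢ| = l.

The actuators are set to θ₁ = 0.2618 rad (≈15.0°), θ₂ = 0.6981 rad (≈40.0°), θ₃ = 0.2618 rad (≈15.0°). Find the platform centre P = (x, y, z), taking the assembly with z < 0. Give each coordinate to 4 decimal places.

arm 1 at φ=0.0°: e+L cos θ1 = 0.3439;  centre 1 = (0.3439, 0.0000, -0.0466)
arm 2 at φ=120.0°: e+L cos θ2 = 0.3079;  centre 2 = (-0.1539, 0.2666, -0.1157)
φ3=240.0°: virtual centre (-0.1719, -0.2978, -0.0466), radius l
|centre ₂|²−|centre ₁|² = -0.0122;  |centre ₃|²−|centre ₁|² = 0.0000
plane₁₂: -0.9956x+0.5333y+-0.1382z = -0.0122
Cramer: x(z) = 0.0064-0.0720z;  y(z) = -0.0110+0.1247z
into |P−centre ₁|² = l²: 1.0207z² + 0.1390z + -0.0134 = 0;  Δ = 0.0741;  z = -0.2014 or 0.0652 → z<0 root = -0.2014
x = 0.0209, y = -0.0362

(0.0209, -0.0362, -0.2014)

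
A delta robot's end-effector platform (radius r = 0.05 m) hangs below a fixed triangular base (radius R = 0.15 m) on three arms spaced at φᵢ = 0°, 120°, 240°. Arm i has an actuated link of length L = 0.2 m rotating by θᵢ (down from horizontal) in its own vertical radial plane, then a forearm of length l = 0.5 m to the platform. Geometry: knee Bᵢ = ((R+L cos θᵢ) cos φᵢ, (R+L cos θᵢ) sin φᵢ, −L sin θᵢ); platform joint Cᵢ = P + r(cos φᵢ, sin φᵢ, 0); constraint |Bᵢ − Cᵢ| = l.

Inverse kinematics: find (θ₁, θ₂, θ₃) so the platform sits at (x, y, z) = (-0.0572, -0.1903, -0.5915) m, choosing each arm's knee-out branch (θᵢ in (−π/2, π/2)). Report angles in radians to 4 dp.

θ₁ = 1.2215, θ₂ = 1.3963, θ₃ = 0.5237

arm 1 (φ=0.0°): x'=-0.0572, y'=-0.1903
  A cos θ + B sin θ = C:  0.1572·cos θ + -0.5915·sin θ = -0.5020
  θ1 = atan2(B,A) + arccos(C/0.6120) = 1.2215
arm 2 (φ=120.0°): x'=-0.1362, y'=0.1447
  A=0.2362, B=-0.5915, C=(l²−L²−A²−y'²−z²)/(2L)=-0.5415
  θ2 = atan2(B,A) + arccos(C/0.6369) = 1.3963
rotate P by −φ3: (0.1934, 0.0456, -0.5915)
  e−x'=-0.0934;  (l²−L²−(e−x')²−y'²−z²)/2L = -0.3767
  √(A²+B²)=0.5988;  θ3 = -1.7274+2.2511 ≈ 0.5237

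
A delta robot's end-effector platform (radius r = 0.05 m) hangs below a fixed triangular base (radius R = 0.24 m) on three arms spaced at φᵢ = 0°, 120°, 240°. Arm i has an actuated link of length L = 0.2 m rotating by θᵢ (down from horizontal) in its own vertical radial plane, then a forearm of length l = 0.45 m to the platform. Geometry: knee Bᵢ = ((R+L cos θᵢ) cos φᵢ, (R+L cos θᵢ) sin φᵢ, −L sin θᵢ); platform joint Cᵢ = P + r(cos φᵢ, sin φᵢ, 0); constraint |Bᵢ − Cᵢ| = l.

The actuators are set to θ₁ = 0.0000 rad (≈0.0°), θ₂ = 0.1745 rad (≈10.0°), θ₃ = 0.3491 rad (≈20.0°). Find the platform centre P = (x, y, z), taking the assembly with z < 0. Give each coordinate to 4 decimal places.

arm 1 at φ=0.0°: ρ1 = 0.3900;  centre 1 = (0.3900, 0.0000, 0.0000)
centre 2 = (0.3870·cos120.0°, 0.3870·sin120.0°, -0.0347) = (-0.1935, 0.3351, -0.0347)
φ3=240.0°: virtual centre (-0.1890, -0.3273, -0.0684), radius l
|centre ₂|²−|centre ₁|² = -0.0012;  |centre ₃|²−|centre ₁|² = -0.0046
[-1.1670 0.6702 -0.0694]·P = -0.0012;  [-1.1579 -0.6546 -0.1368]·P = -0.0046
Cramer: x(z) = 0.0025-0.0891z;  y(z) = 0.0026-0.0515z
into |P−centre ₁|² = l²: 1.0106z² + 0.0688z + -0.0523 = 0;  Δ = 0.2162;  z = -0.2641 or 0.1961 → z<0 root = -0.2641
x = 0.0260, y = 0.0162

(0.0260, 0.0162, -0.2641)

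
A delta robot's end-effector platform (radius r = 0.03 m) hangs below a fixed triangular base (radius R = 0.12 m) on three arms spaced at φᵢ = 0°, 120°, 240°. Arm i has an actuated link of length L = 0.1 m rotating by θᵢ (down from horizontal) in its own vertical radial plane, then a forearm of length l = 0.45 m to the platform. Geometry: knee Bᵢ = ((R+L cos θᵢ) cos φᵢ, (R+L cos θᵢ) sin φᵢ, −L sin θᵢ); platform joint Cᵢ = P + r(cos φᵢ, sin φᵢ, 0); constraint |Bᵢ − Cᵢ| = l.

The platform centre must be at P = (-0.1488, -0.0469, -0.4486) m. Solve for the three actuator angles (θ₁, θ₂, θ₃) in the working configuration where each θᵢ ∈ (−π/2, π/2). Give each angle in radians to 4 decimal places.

φ1=0.0° → target in arm frame (-0.1488, -0.0469)
  e−x'=0.2388;  (l²−L²−(e−x')²−y'²−z²)/2L = -0.3398
  γ=atan2(-0.4486,0.2388)=-1.0816;  ψ=arccos(-0.6687)=2.3033;  θ1=γ+ψ≈1.2216
arm 2 (φ=120.0°): x'=0.0338, y'=0.1523
  A=0.0562, B=-0.4486, C=(l²−L²−A²−y'²−z²)/(2L)=-0.1755
  θ2 = atan2(B,A) + arccos(C/0.4521) = 0.5233
rotate P by −φ3: (0.1150, -0.1054, -0.4486)
  e−x'=-0.0250;  (l²−L²−(e−x')²−y'²−z²)/2L = -0.1024
  θ3 = atan2(B,A) + arccos(C/0.4493) = 0.1742

θ₁ = 1.2216, θ₂ = 0.5233, θ₃ = 0.1742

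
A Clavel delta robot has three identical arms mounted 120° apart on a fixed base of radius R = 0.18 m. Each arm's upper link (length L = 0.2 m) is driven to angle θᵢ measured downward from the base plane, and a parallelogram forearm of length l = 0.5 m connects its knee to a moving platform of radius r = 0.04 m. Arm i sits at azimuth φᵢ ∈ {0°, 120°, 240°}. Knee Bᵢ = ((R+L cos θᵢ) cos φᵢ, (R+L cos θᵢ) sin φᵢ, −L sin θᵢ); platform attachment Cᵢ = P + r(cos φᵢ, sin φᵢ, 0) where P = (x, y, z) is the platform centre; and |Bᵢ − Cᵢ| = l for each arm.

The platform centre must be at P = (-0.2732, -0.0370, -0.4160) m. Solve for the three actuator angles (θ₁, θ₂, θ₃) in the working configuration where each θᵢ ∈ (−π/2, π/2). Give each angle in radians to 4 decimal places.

θ₁ = 1.3962, θ₂ = 0.2619, θ₃ = -0.0001

rotate P by −φ1: (-0.2732, -0.0370, -0.4160)
  A cos θ + B sin θ = C:  0.4132·cos θ + -0.4160·sin θ = -0.3379
  θ1 = atan2(B,A) + arccos(C/0.5863) = 1.3962
rotate P by −φ2: (0.1046, 0.2551, -0.4160)
  A=0.0354, B=-0.4160, C=(l²−L²−A²−y'²−z²)/(2L)=-0.0735
  γ=atan2(-0.4160,0.0354)=-1.4858;  ψ=arccos(-0.1760)=1.7477;  θ2=γ+ψ≈0.2619
arm 3 (φ=240.0°): x'=0.1686, y'=-0.2181
  A=-0.0286, B=-0.4160, C=(l²−L²−A²−y'²−z²)/(2L)=-0.0286
  γ=atan2(-0.4160,-0.0286)=-1.6395;  ψ=arccos(-0.0686)=1.6395;  θ3=γ+ψ≈-0.0001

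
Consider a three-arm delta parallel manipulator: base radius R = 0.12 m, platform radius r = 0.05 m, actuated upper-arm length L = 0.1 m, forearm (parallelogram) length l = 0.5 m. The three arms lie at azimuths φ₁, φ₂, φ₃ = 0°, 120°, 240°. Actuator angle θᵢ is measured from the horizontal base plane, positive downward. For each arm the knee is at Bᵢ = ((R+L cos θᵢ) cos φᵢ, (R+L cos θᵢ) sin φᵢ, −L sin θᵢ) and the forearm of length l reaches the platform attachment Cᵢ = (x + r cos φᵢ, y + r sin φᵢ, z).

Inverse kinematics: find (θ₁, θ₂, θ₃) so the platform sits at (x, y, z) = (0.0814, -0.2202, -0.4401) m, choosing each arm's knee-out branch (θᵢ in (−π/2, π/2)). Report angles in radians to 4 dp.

rotate P by −φ1: (0.0814, -0.2202, -0.4401)
  e−x'=-0.0114;  (l²−L²−(e−x')²−y'²−z²)/2L = -0.0115
  √(A²+B²)=0.4402;  θ1 = -1.5967+1.5970 ≈ 0.0003
φ2=120.0° → target in arm frame (-0.2314, 0.0396)
  A=0.3014, B=-0.4401, C=(l²−L²−A²−y'²−z²)/(2L)=-0.2305
  √(A²+B²)=0.5334;  θ2 = -0.9703+2.0176 ≈ 1.0473
φ3=240.0° → target in arm frame (0.1500, 0.1806)
  A=-0.0800, B=-0.4401, C=(l²−L²−A²−y'²−z²)/(2L)=0.0365
  θ3 = atan2(B,A) + arccos(C/0.4473) = -0.2615

θ₁ = 0.0003, θ₂ = 1.0473, θ₃ = -0.2615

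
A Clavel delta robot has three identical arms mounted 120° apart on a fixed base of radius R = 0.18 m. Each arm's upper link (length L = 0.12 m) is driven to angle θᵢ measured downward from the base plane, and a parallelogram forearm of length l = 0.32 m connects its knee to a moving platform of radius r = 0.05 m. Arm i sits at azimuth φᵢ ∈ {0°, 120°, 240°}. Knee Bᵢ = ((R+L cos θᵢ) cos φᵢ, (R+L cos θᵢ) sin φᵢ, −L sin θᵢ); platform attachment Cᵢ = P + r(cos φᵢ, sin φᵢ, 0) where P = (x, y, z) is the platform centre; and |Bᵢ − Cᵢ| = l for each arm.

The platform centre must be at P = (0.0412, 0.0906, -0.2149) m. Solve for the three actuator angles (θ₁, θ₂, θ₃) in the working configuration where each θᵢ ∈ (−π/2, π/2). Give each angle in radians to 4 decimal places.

φ1=0.0° → target in arm frame (0.0412, 0.0906)
  e−x'=0.0888;  (l²−L²−(e−x')²−y'²−z²)/2L = 0.1072
  θ1 = atan2(B,A) + arccos(C/0.2325) = -0.0872
rotate P by −φ2: (0.0579, -0.0810, -0.2149)
  A=0.0721, B=-0.2149, C=(l²−L²−A²−y'²−z²)/(2L)=0.1252
  θ2 = atan2(B,A) + arccos(C/0.2267) = -0.2615
rotate P by −φ3: (-0.0991, -0.0096, -0.2149)
  e−x'=0.2291;  (l²−L²−(e−x')²−y'²−z²)/2L = -0.0448
  √(A²+B²)=0.3141;  θ3 = -0.7535+1.7138 ≈ 0.9603

θ₁ = -0.0872, θ₂ = -0.2615, θ₃ = 0.9603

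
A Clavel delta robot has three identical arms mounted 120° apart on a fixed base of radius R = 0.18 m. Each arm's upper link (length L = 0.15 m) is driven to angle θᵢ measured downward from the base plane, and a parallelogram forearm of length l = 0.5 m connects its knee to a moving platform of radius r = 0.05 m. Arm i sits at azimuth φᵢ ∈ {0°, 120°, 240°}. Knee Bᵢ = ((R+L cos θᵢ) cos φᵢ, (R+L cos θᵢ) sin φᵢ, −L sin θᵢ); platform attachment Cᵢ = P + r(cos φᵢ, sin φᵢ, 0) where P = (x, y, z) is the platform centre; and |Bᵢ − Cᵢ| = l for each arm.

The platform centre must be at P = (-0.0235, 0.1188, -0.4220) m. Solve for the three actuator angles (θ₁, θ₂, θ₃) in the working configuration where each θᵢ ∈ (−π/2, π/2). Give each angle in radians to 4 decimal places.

φ1=0.0° → target in arm frame (-0.0235, 0.1188)
  A=0.1535, B=-0.4220, C=(l²−L²−A²−y'²−z²)/(2L)=0.0391
  √(A²+B²)=0.4491;  θ1 = -1.2219+1.4835 ≈ 0.2616
rotate P by −φ2: (0.1146, -0.0390, -0.4220)
  A cos θ + B sin θ = C:  0.0154·cos θ + -0.4220·sin θ = 0.1589
  θ2 = atan2(B,A) + arccos(C/0.4223) = -0.3493
arm 3 (φ=240.0°): x'=-0.0911, y'=-0.0798
  A cos θ + B sin θ = C:  0.2211·cos θ + -0.4220·sin θ = -0.0195
  θ3 = atan2(B,A) + arccos(C/0.4764) = 0.5236

θ₁ = 0.2616, θ₂ = -0.3493, θ₃ = 0.5236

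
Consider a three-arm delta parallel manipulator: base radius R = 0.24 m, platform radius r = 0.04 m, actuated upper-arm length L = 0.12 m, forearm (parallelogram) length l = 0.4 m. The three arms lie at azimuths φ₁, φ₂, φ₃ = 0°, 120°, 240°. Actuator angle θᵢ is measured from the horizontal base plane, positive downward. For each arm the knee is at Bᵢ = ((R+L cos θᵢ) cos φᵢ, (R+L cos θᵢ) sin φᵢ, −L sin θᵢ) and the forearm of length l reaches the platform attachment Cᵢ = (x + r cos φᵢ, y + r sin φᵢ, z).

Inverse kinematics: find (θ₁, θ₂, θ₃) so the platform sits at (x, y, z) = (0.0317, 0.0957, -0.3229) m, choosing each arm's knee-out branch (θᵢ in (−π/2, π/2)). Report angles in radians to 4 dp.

arm 1 (φ=0.0°): x'=0.0317, y'=0.0957
  e−x'=0.1683;  (l²−L²−(e−x')²−y'²−z²)/2L = 0.0161
  γ=atan2(-0.3229,0.1683)=-1.0903;  ψ=arccos(0.0441)=1.5267;  θ1=γ+ψ≈0.4364
rotate P by −φ2: (0.0670, -0.0753, -0.3229)
  e−x'=0.1330;  (l²−L²−(e−x')²−y'²−z²)/2L = 0.0749
  θ2 = atan2(B,A) + arccos(C/0.3492) = 0.1744
φ3=240.0° → target in arm frame (-0.0987, -0.0204)
  e−x'=0.2987;  (l²−L²−(e−x')²−y'²−z²)/2L = -0.2013
  θ3 = atan2(B,A) + arccos(C/0.4399) = 1.2219

θ₁ = 0.4364, θ₂ = 0.1744, θ₃ = 1.2219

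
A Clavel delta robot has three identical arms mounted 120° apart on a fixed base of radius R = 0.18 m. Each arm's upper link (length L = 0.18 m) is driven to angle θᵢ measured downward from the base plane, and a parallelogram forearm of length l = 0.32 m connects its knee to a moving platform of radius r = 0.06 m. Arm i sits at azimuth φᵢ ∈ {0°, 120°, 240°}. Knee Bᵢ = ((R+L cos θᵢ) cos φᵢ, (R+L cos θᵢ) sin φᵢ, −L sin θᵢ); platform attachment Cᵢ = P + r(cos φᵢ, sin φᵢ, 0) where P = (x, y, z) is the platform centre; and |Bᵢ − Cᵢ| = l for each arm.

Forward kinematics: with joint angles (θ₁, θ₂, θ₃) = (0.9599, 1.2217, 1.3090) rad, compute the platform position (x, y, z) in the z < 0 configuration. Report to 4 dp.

(0.0517, 0.0138, -0.4172)

φ1=0.0°: virtual centre (0.2232, 0.0000, -0.1474), radius l
arm 2 at φ=120.0°: (R−r)+L cos θ2 = 0.1816;  O2 = (-0.0908, 0.1572, -0.1691)
arm 3 at φ=240.0°: (R−r)+L cos θ3 = 0.1666;  O3 = (-0.0833, -0.1443, -0.1739)
subtract pairs → two planes through P
linear system: -0.6281x+0.3145y = -0.0100−-0.0434z; -0.6131x+-0.2885y = -0.0136−-0.0528z
det = 0.3740;  x = 0.0192+-0.0779z,  y = 0.0064+-0.0176z
quadratic in z: (1.0064)z²+(0.3265)z+(-0.0390)=0, √Δ=0.5132 → z ∈ {-0.4172, 0.0928}; z = -0.4172 (taking z<0)
x = 0.0517, y = 0.0138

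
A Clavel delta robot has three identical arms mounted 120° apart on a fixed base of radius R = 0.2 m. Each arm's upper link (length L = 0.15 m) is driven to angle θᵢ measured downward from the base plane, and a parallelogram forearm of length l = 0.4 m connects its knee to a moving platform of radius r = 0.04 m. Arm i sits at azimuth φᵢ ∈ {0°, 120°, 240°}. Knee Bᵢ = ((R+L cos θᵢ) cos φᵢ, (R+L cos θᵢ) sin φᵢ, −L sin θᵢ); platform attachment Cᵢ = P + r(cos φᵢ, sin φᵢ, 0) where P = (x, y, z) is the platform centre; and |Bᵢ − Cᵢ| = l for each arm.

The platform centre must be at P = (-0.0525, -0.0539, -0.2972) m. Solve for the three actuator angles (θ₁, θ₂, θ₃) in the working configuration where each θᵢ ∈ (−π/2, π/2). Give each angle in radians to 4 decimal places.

θ₁ = 0.6106, θ₂ = 0.4364, θ₃ = -0.1750

arm 1 (φ=0.0°): x'=-0.0525, y'=-0.0539
  e−x'=0.2125;  (l²−L²−(e−x')²−y'²−z²)/2L = 0.0037
  γ=atan2(-0.2972,0.2125)=-0.9501;  ψ=arccos(0.0101)=1.5607;  θ1=γ+ψ≈0.6106
φ2=120.0° → target in arm frame (-0.0204, 0.0724)
  A=0.1804, B=-0.2972, C=(l²−L²−A²−y'²−z²)/(2L)=0.0379
  θ2 = atan2(B,A) + arccos(C/0.3477) = 0.4364
arm 3 (φ=240.0°): x'=0.0729, y'=-0.0185
  e−x'=0.0871;  (l²−L²−(e−x')²−y'²−z²)/2L = 0.1375
  γ=atan2(-0.2972,0.0871)=-1.2858;  ψ=arccos(0.4440)=1.1108;  θ3=γ+ψ≈-0.1750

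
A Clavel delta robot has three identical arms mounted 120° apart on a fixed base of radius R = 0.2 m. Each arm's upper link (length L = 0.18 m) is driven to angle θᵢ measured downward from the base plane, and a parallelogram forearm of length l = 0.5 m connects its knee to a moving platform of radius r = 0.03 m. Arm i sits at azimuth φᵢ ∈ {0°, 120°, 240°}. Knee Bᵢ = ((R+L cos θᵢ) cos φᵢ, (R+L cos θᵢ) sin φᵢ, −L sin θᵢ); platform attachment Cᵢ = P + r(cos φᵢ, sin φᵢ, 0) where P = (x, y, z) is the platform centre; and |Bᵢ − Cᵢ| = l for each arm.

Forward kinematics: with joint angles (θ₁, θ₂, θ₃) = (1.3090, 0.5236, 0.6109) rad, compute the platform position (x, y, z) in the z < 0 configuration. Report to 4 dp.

O1 = (0.2166·cos0.0°, 0.2166·sin0.0°, -0.1739) = (0.2166, 0.0000, -0.1739)
O2 = (0.3259·cos120.0°, 0.3259·sin120.0°, -0.0900) = (-0.1629, 0.2822, -0.0900)
φ3=240.0°: virtual centre (-0.1587, -0.2749, -0.1032), radius l
eliminate P² terms by subtracting sphere 1 from 2 and 3
linear system: -0.7591x+0.5644y = 0.0372−0.1677z; -0.7506x+-0.5498y = 0.0343−0.1412z
Cramer: x(z) = -0.0473+0.2044z;  y(z) = 0.0022-0.0222z
quadratic in z: (1.0423)z²+(0.2397)z+(-0.1501)=0, √Δ=0.8267 → z ∈ {-0.5116, 0.2816}; z = -0.5116 (taking z<0)
x = -0.1519, y = 0.0136

(-0.1519, 0.0136, -0.5116)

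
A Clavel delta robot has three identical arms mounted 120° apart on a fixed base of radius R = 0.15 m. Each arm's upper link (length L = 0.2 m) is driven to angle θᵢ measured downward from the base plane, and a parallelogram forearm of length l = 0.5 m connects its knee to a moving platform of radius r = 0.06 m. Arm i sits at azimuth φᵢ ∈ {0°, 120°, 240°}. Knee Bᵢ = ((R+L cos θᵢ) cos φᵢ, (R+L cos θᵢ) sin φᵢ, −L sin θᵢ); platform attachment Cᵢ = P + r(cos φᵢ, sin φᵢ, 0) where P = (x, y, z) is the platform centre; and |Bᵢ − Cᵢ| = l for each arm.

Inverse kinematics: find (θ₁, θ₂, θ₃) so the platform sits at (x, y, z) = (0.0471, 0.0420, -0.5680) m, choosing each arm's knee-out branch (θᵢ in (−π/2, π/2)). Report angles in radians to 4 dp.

θ₁ = 0.6107, θ₂ = 0.6982, θ₃ = 0.8726

rotate P by −φ1: (0.0471, 0.0420, -0.5680)
  A=0.0429, B=-0.5680, C=(l²−L²−A²−y'²−z²)/(2L)=-0.2906
  γ=atan2(-0.5680,0.0429)=-1.4954;  ψ=arccos(-0.5101)=2.1061;  θ1=γ+ψ≈0.6107
rotate P by −φ2: (0.0128, -0.0618, -0.5680)
  A=0.0772, B=-0.5680, C=(l²−L²−A²−y'²−z²)/(2L)=-0.3060
  √(A²+B²)=0.5732;  θ2 = -1.4357+2.1339 ≈ 0.6982
arm 3 (φ=240.0°): x'=-0.0599, y'=0.0198
  A=0.1499, B=-0.5680, C=(l²−L²−A²−y'²−z²)/(2L)=-0.3387
  θ3 = atan2(B,A) + arccos(C/0.5875) = 0.8726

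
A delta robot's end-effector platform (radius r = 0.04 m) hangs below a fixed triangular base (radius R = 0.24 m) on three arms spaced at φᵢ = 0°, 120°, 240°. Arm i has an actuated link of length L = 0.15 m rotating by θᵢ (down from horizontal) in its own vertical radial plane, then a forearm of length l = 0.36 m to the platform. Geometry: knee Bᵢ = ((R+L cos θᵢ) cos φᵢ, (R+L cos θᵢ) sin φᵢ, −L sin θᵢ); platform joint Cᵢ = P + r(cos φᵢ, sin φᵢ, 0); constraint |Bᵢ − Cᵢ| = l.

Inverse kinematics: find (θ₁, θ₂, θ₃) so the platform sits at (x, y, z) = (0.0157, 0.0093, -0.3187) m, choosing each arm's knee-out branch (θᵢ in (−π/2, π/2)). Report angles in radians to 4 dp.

θ₁ = 0.7855, θ₂ = 0.8727, θ₃ = 0.9599

φ1=0.0° → target in arm frame (0.0157, 0.0093)
  e−x'=0.1843;  (l²−L²−(e−x')²−y'²−z²)/2L = -0.0951
  √(A²+B²)=0.3682;  θ1 = -1.0465+1.8320 ≈ 0.7855
φ2=120.0° → target in arm frame (0.0002, -0.0182)
  A=0.1998, B=-0.3187, C=(l²−L²−A²−y'²−z²)/(2L)=-0.1157
  √(A²+B²)=0.3761;  θ2 = -1.0108+1.8836 ≈ 0.8727
φ3=240.0° → target in arm frame (-0.0159, 0.0089)
  e−x'=0.2159;  (l²−L²−(e−x')²−y'²−z²)/2L = -0.1372
  √(A²+B²)=0.3849;  θ3 = -0.9754+1.9353 ≈ 0.9599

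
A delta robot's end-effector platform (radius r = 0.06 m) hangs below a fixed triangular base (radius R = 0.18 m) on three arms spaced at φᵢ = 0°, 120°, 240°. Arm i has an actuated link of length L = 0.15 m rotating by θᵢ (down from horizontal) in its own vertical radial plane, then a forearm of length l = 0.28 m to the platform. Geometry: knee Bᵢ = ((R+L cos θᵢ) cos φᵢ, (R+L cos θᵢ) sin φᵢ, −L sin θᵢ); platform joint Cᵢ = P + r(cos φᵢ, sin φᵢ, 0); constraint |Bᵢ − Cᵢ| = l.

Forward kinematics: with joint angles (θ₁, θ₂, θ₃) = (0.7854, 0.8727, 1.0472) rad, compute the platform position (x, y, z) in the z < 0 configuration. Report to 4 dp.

(0.0228, 0.0204, -0.2975)

O1 = (0.2261·cos0.0°, 0.2261·sin0.0°, -0.1061) = (0.2261, 0.0000, -0.1061)
O2 = (0.2164·cos120.0°, 0.2164·sin120.0°, -0.1149) = (-0.1082, 0.1874, -0.1149)
φ3=240.0°: virtual centre (-0.0975, -0.1689, -0.1299), radius l
eliminate P² terms by subtracting sphere 1 from 2 and 3
plane₁₂: -0.6685x+0.3748y+-0.0177z = -0.0023
det = 0.4684;  x = 0.0076+-0.0509z,  y = 0.0074+-0.0436z
into |P−O₁|² = l²: 1.0045z² + 0.2337z + -0.0194 = 0;  Δ = 0.1325;  z = -0.2975 or 0.0649 → z<0 root = -0.2975
x = 0.0228, y = 0.0204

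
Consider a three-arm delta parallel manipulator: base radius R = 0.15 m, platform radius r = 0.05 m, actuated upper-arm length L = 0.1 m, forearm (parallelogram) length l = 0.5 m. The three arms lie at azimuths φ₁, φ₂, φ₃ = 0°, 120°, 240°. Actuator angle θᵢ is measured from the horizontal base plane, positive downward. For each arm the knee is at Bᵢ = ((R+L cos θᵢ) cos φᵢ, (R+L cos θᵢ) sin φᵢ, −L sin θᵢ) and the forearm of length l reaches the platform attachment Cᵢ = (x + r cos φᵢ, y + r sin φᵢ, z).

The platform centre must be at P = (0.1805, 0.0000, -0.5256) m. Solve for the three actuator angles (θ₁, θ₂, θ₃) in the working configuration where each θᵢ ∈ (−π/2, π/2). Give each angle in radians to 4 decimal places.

rotate P by −φ1: (0.1805, 0.0000, -0.5256)
  A=-0.0805, B=-0.5256, C=(l²−L²−A²−y'²−z²)/(2L)=-0.2137
  √(A²+B²)=0.5317;  θ1 = -1.7228+1.9843 ≈ 0.2616
arm 2 (φ=120.0°): x'=-0.0902, y'=-0.1563
  e−x'=0.1902;  (l²−L²−(e−x')²−y'²−z²)/2L = -0.4844
  √(A²+B²)=0.5590;  θ2 = -1.2235+2.6192 ≈ 1.3957
arm 3 (φ=240.0°): x'=-0.0903, y'=0.1563
  A cos θ + B sin θ = C:  0.1903·cos θ + -0.5256·sin θ = -0.4844
  θ3 = atan2(B,A) + arccos(C/0.5590) = 1.3957

θ₁ = 0.2616, θ₂ = 1.3957, θ₃ = 1.3957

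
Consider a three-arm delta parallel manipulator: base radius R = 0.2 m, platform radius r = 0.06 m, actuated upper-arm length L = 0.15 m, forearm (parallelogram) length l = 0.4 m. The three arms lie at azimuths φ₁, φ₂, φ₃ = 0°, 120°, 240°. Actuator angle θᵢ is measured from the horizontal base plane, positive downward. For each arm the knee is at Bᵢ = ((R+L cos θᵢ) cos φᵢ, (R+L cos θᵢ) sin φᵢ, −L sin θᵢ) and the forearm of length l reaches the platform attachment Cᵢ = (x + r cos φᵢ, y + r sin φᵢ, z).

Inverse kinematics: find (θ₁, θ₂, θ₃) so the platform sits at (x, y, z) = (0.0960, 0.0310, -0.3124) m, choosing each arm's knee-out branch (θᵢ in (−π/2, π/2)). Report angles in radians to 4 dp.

θ₁ = -0.2618, θ₂ = 0.4364, θ₃ = 0.6978

arm 1 (φ=0.0°): x'=0.0960, y'=0.0310
  e−x'=0.0440;  (l²−L²−(e−x')²−y'²−z²)/2L = 0.1234
  γ=atan2(-0.3124,0.0440)=-1.4309;  ψ=arccos(0.3910)=1.1690;  θ1=γ+ψ≈-0.2618
rotate P by −φ2: (-0.0212, -0.0986, -0.3124)
  A cos θ + B sin θ = C:  0.1612·cos θ + -0.3124·sin θ = 0.0140
  √(A²+B²)=0.3515;  θ2 = -1.0945+1.5309 ≈ 0.4364
rotate P by −φ3: (-0.0748, 0.0676, -0.3124)
  A=0.2148, B=-0.3124, C=(l²−L²−A²−y'²−z²)/(2L)=-0.0361
  θ3 = atan2(B,A) + arccos(C/0.3791) = 0.6978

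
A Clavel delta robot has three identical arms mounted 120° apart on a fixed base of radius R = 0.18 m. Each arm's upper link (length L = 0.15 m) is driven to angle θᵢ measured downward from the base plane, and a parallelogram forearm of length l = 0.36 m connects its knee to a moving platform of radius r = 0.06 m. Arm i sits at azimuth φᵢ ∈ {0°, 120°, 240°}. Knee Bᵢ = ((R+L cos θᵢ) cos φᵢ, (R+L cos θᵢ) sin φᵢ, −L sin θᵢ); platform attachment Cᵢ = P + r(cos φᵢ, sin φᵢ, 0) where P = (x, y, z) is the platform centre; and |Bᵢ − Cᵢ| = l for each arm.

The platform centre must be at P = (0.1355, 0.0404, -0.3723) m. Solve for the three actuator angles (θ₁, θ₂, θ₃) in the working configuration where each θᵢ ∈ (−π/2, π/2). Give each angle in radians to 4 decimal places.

θ₁ = 0.2616, θ₂ = 1.0467, θ₃ = 1.3086

φ1=0.0° → target in arm frame (0.1355, 0.0404)
  e−x'=-0.0155;  (l²−L²−(e−x')²−y'²−z²)/2L = -0.1113
  θ1 = atan2(B,A) + arccos(C/0.3726) = 0.2616
rotate P by −φ2: (-0.0328, -0.1375, -0.3723)
  e−x'=0.1528;  (l²−L²−(e−x')²−y'²−z²)/2L = -0.2459
  θ2 = atan2(B,A) + arccos(C/0.4024) = 1.0467
rotate P by −φ3: (-0.1027, 0.0971, -0.3723)
  A cos θ + B sin θ = C:  0.2227·cos θ + -0.3723·sin θ = -0.3019
  √(A²+B²)=0.4338;  θ3 = -1.0316+2.3403 ≈ 1.3086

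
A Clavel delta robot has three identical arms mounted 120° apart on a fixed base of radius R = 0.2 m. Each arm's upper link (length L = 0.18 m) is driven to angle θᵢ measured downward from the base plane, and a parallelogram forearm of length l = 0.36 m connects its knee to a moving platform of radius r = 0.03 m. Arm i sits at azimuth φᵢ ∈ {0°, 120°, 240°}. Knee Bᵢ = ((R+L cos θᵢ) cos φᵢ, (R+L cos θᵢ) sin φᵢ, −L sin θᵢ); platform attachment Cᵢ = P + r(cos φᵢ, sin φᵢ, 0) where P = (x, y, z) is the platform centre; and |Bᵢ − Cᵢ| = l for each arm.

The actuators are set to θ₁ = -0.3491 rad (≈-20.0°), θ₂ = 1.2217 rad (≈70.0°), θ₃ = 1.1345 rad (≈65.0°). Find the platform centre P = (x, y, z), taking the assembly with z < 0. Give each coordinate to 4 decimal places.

φ1=0.0°: virtual centre (0.3391, 0.0000, 0.0616), radius l
S2 = (0.2316·cos120.0°, 0.2316·sin120.0°, -0.1691) = (-0.1158, 0.2005, -0.1691)
φ3=240.0°: virtual centre (-0.1230, -0.2131, -0.1631), radius l
eliminate P² terms by subtracting sphere 1 from 2 and 3
linear system: -0.9099x+0.4011y = -0.0366−-0.4614z; -0.9244x+-0.4262y = -0.0316−-0.4494z
Cramer: x(z) = 0.0373-0.4969z;  y(z) = -0.0066+0.0232z
sphere 1 gives Az²+Bz+C=0 with A=1.2475, B=0.1765, C=-0.0346;  B²−4AC=0.2041;  roots -0.2518, 0.1103;  negative root z = -0.2518
x = 0.1624, y = -0.0125

(0.1624, -0.0125, -0.2518)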